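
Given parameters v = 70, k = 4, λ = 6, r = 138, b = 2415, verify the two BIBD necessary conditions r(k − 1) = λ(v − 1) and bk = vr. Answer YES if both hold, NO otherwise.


Condition (i): r(k − 1) = 138·3 = 414; λ(v − 1) = 6·69 = 414. Match? YES.
Condition (ii): bk = 2415·4 = 9660; vr = 70·138 = 9660. Match? YES.
Both conditions hold? YES.

YES


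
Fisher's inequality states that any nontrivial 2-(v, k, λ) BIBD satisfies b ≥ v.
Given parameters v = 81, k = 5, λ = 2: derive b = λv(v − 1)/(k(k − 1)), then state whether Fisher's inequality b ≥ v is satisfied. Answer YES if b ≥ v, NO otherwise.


r = λ(v − 1)/(k − 1) = 2·80/4 = 40.
b = vr/k = 81·40/5 = 648.
Fisher's inequality: b ≥ v ⇔ 648 ≥ 81? YES.

YES


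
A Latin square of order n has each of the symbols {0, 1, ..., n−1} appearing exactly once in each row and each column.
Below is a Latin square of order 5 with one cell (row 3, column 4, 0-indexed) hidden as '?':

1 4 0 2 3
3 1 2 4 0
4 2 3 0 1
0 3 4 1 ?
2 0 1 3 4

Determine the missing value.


Row 3 contains symbols [0, 1, 3, 4] — missing [2].
Column 4 contains symbols [0, 1, 3, 4] — missing [2].
The missing symbol must appear in both missing sets; intersection = [2].
Therefore the hidden value is 2.

Missing value = 2.


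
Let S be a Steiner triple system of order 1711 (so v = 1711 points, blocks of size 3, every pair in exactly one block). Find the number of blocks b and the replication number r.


An STS(v) is a 2-(v, 3, 1) BIBD: block size k = 3, λ = 1.
Replication: r(k − 1) = λ(v − 1) ⇒ r·2 = 1711 − 1 = 1710 ⇒ r = 855.
Block count: bk = vr ⇒ b·3 = 1711·855 = 1462905 ⇒ b = 487635.
(Check via b = v(v − 1)/6 = 1711·1710/6 = 2925810/6 = 487635.)

r = 855, b = 487635.


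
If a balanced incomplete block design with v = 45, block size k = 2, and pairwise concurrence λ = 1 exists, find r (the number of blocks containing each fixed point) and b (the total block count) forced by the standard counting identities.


Any 2-(v, k, λ) BIBD satisfies two necessary conditions:
  (i)  Each point sits in r blocks, and counting incidences through any fixed point gives r(k − 1) = λ(v − 1), so r = λ(v − 1)/(k − 1).
  (ii) Total incidences bk = vr, so b = vr/k.
Step 1: r = λ(v − 1)/(k − 1) = 1·(45 − 1)/(2 − 1) = 1·44/1 = 44/1 = 44.
Step 2: b = vr/k = 45·44/2 = 1980/2 = 990.
Check integrality: r = 44 ∈ Z ✓, b = 990 ∈ Z ✓.
(These identities are necessary conditions: they determine r and b for any design with these parameters, but do not by themselves prove that one exists.)

r = 44, b = 990.


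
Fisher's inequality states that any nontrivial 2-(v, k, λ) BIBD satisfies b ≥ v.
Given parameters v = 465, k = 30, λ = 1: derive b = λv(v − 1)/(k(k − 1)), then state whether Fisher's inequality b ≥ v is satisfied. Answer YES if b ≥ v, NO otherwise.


r = λ(v − 1)/(k − 1) = 1·464/29 = 16.
b = vr/k = 465·16/30 = 248.
Fisher's inequality: b ≥ v ⇔ 248 ≥ 465? NO.

NO


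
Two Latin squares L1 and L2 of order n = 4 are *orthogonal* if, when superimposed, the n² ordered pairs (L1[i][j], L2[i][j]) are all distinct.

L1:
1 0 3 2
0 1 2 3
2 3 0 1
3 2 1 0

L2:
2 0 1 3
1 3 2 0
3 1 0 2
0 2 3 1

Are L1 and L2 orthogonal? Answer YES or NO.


Form the n² = 16 superimposed pairs (L1[i][j], L2[i][j]), row by row (rows and columns indexed from 0):
row 0: (1,2) (0,0) (3,1) (2,3)
row 1: (0,1) (1,3) (2,2) (3,0)
row 2: (2,3) (3,1) (0,0) (1,2)
row 3: (3,0) (2,2) (1,3) (0,1)
Orthogonality requires all 16 pairs distinct.
But the pair (2,3) repeats: cell (0,3) has L1 = 2, L2 = 3, and cell (2,0) has L1 = 2, L2 = 3.
A repeated pair means some other pair never occurs (only 8 distinct pairs out of 16), so the squares are not orthogonal.
Conclusion: NO.

NO


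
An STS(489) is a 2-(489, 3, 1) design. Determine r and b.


An STS(v) is a 2-(v, 3, 1) BIBD: block size k = 3, λ = 1.
Replication: r(k − 1) = λ(v − 1) ⇒ r·2 = 489 − 1 = 488 ⇒ r = 244.
Block count: bk = vr ⇒ b·3 = 489·244 = 119316 ⇒ b = 39772.

r = 244, b = 39772.


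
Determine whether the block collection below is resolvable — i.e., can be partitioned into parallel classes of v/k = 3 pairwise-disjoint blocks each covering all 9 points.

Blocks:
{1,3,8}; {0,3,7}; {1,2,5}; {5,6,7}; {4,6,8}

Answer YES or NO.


v = 9, block size k = 3, number of blocks = 5.
For resolvability, blocks must partition into parallel classes of size v/k = 3.
Total blocks must therefore be a multiple of 3: 5 = 3·1 + 2 ⇒ not divisible ✗.
Resolvable? NO.

NO


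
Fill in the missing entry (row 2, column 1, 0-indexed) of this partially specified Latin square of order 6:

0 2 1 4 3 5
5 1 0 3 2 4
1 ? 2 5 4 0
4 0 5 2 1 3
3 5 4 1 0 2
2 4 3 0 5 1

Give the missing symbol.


Row 2 contains symbols [0, 1, 2, 4, 5] — missing [3].
Column 1 contains symbols [0, 1, 2, 4, 5] — missing [3].
The missing symbol must appear in both missing sets; intersection = [3].
Therefore the hidden value is 3.

Missing value = 3.


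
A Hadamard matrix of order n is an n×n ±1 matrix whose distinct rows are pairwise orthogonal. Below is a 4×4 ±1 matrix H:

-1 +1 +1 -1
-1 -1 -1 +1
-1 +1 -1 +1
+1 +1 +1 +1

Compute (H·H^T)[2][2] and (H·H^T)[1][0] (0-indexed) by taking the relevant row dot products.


Row 0 of H: [-1, 1, 1, -1].
Row 1 of H: [-1, -1, -1, 1].
Row 2 of H: [-1, 1, -1, 1].
(H·H^T)[2][2] = Σ_j H[2][j]·H[2][j] = (-1)² + (1)² + (-1)² + (1)² = 1 + 1 + 1 + 1 = 4.
(H·H^T)[1][0] = Σ_j H[1][j]·H[0][j] = (-1)·(-1) + (-1)·(1) + (-1)·(1) + (1)·(-1) = 1 + -1 + -1 + -1 = -2.
Rows 1 and 0 are not orthogonal (dot product = -2 ≠ 0), so H is not a Hadamard matrix.

(2,2) entry = 4; (1,0) entry = -2.


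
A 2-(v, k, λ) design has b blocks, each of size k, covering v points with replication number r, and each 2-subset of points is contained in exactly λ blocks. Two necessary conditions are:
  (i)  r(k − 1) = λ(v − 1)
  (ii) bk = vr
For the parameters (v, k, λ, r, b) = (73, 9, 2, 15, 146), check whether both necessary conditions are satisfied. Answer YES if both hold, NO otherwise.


Condition (i): r(k − 1) = 15·8 = 120; λ(v − 1) = 2·72 = 144. Match? NO.
Condition (ii): bk = 146·9 = 1314; vr = 73·15 = 1095. Match? NO.
Both conditions hold? NO.

NO


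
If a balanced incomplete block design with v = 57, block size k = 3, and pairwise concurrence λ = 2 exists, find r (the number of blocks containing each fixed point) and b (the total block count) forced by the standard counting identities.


Any 2-(v, k, λ) BIBD satisfies two necessary conditions:
  (i)  Each point sits in r blocks, and counting incidences through any fixed point gives r(k − 1) = λ(v − 1), so r = λ(v − 1)/(k − 1).
  (ii) Total incidences bk = vr, so b = vr/k.
Step 1: r = λ(v − 1)/(k − 1) = 2·(57 − 1)/(3 − 1) = 2·56/2 = 112/2 = 56.
Step 2: b = vr/k = 57·56/3 = 3192/3 = 1064.
Check integrality: r = 56 ∈ Z ✓, b = 1064 ∈ Z ✓.
(These identities are necessary conditions: they determine r and b for any design with these parameters, but do not by themselves prove that one exists.)

r = 56, b = 1064.


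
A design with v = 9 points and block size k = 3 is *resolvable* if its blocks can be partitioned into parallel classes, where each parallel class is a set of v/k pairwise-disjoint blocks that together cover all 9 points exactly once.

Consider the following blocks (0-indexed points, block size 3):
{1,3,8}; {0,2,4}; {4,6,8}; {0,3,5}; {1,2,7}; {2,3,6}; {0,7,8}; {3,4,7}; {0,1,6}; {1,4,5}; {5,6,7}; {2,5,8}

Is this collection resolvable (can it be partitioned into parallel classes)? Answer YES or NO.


v = 9, block size k = 3, number of blocks = 12.
For resolvability, blocks must partition into parallel classes of size v/k = 3.
Total blocks must therefore be a multiple of 3: 12 = 3·4 + 0 ⇒ divisible ✓.
Greedy packing gives 4 candidate class(es). Each should be a full parallel class (size 3, covers all 9 points).
  Class 1 (3 blocks): {1,3,8}; {0,2,4}; {5,6,7}. Points covered: [0, 1, 2, 3, 4, 5, 6, 7, 8].
  Class 2 (3 blocks): {4,6,8}; {0,3,5}; {1,2,7}. Points covered: [0, 1, 2, 3, 4, 5, 6, 7, 8].
  Class 3 (3 blocks): {2,3,6}; {0,7,8}; {1,4,5}. Points covered: [0, 1, 2, 3, 4, 5, 6, 7, 8].
  Class 4 (3 blocks): {3,4,7}; {0,1,6}; {2,5,8}. Points covered: [0, 1, 2, 3, 4, 5, 6, 7, 8].
All classes full (size 3)? YES. All classes cover every point? YES.
Resolvable? YES.

YES


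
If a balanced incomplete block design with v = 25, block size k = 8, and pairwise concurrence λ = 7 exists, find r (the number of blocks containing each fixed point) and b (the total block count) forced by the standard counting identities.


Any 2-(v, k, λ) BIBD satisfies two necessary conditions:
  (i)  Each point sits in r blocks, and counting incidences through any fixed point gives r(k − 1) = λ(v − 1), so r = λ(v − 1)/(k − 1).
  (ii) Total incidences bk = vr, so b = vr/k.
Step 1: r = λ(v − 1)/(k − 1) = 7·(25 − 1)/(8 − 1) = 7·24/7 = 168/7 = 24.
Step 2: b = vr/k = 25·24/8 = 600/8 = 75.
Check integrality: r = 24 ∈ Z ✓, b = 75 ∈ Z ✓.
(These identities are necessary conditions: they determine r and b for any design with these parameters, but do not by themselves prove that one exists.)

r = 24, b = 75.


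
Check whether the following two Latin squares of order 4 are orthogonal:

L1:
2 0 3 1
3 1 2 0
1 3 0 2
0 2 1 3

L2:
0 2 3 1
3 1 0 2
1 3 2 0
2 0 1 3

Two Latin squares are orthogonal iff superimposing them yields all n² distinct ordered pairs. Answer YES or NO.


Form the n² = 16 superimposed pairs (L1[i][j], L2[i][j]), row by row (rows and columns indexed from 0):
row 0: (2,0) (0,2) (3,3) (1,1)
row 1: (3,3) (1,1) (2,0) (0,2)
row 2: (1,1) (3,3) (0,2) (2,0)
row 3: (0,2) (2,0) (1,1) (3,3)
Orthogonality requires all 16 pairs distinct.
But the pair (3,3) repeats: cell (0,2) has L1 = 3, L2 = 3, and cell (1,0) has L1 = 3, L2 = 3.
A repeated pair means some other pair never occurs (only 4 distinct pairs out of 16), so the squares are not orthogonal.
Conclusion: NO.

NO


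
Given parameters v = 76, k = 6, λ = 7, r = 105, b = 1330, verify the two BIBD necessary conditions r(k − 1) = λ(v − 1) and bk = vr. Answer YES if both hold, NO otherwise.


Condition (i): r(k − 1) = 105·5 = 525; λ(v − 1) = 7·75 = 525. Match? YES.
Condition (ii): bk = 1330·6 = 7980; vr = 76·105 = 7980. Match? YES.
Both conditions hold? YES.

YES


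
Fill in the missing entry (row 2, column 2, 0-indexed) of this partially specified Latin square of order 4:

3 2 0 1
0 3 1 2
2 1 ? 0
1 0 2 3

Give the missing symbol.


Row 2 contains symbols [0, 1, 2] — missing [3].
Column 2 contains symbols [0, 1, 2] — missing [3].
The missing symbol must appear in both missing sets; intersection = [3].
Therefore the hidden value is 3.

Missing value = 3.


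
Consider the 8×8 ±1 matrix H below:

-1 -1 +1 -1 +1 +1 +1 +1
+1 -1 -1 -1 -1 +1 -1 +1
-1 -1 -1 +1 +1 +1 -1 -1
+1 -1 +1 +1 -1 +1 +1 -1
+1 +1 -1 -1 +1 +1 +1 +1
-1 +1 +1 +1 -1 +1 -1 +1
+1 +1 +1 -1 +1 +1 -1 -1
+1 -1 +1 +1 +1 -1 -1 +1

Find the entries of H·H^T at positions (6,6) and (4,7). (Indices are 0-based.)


Row 4 of H: [1, 1, -1, -1, 1, 1, 1, 1].
Row 6 of H: [1, 1, 1, -1, 1, 1, -1, -1].
Row 7 of H: [1, -1, 1, 1, 1, -1, -1, 1].
(H·H^T)[6][6] = Σ_j H[6][j]·H[6][j] = (1)² + (1)² + (1)² + (-1)² + (1)² + (1)² + (-1)² + (-1)² = 1 + 1 + 1 + 1 + 1 + 1 + 1 + 1 = 8.
(H·H^T)[4][7] = Σ_j H[4][j]·H[7][j] = (1)·(1) + (1)·(-1) + (-1)·(1) + (-1)·(1) + (1)·(1) + (1)·(-1) + (1)·(-1) + (1)·(1) = 1 + -1 + -1 + -1 + 1 + -1 + -1 + 1 = -2.
Rows 4 and 7 are not orthogonal (dot product = -2 ≠ 0), so H is not a Hadamard matrix.

(6,6) entry = 8; (4,7) entry = -2.


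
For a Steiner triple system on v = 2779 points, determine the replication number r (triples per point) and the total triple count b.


An STS(v) is a 2-(v, 3, 1) BIBD: block size k = 3, λ = 1.
Replication: r(k − 1) = λ(v − 1) ⇒ r·2 = 2779 − 1 = 2778 ⇒ r = 1389.
Block count: b = v(v − 1)/6 = 2779·2778/6 = 7720062/6 = 1286677.
(Check via bk = vr: 1286677·3 = 3860031 = 2779·1389 = 3860031 ✓.)

r = 1389, b = 1286677.


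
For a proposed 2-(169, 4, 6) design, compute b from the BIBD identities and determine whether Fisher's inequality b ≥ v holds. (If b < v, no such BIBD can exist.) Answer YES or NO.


r = λ(v − 1)/(k − 1) = 6·168/3 = 336.
b = vr/k = 169·336/4 = 14196.
Fisher's inequality: b ≥ v ⇔ 14196 ≥ 169? YES.

YES


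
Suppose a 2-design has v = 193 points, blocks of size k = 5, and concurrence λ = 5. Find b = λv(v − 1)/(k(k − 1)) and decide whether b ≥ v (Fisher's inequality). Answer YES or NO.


r = λ(v − 1)/(k − 1) = 5·192/4 = 240.
b = vr/k = 193·240/5 = 9264.
Fisher's inequality: b ≥ v ⇔ 9264 ≥ 193? YES.

YES


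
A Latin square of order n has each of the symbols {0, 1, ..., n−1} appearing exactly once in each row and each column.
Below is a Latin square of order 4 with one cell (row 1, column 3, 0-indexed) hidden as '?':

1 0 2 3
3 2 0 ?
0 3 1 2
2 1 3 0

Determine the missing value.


Row 1 contains symbols [0, 2, 3] — missing [1].
Column 3 contains symbols [0, 2, 3] — missing [1].
The missing symbol must appear in both missing sets; intersection = [1].
Therefore the hidden value is 1.

Missing value = 1.


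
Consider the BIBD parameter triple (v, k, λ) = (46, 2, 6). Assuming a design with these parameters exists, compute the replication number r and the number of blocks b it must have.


Any 2-(v, k, λ) BIBD satisfies two necessary conditions:
  (i)  Each point sits in r blocks, and counting incidences through any fixed point gives r(k − 1) = λ(v − 1), so r = λ(v − 1)/(k − 1).
  (ii) Total incidences bk = vr, so b = vr/k.
Step 1: r = λ(v − 1)/(k − 1) = 6·(46 − 1)/(2 − 1) = 6·45/1 = 270/1 = 270.
Step 2: b = vr/k = 46·270/2 = 12420/2 = 6210.
Check integrality: r = 270 ∈ Z ✓, b = 6210 ∈ Z ✓.
(These identities are necessary conditions: they determine r and b for any design with these parameters, but do not by themselves prove that one exists.)

r = 270, b = 6210.


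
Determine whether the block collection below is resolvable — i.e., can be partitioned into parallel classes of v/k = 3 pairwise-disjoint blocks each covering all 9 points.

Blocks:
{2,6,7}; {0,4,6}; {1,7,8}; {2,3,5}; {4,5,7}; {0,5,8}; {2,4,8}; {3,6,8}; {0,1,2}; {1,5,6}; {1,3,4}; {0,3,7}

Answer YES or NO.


v = 9, block size k = 3, number of blocks = 12.
For resolvability, blocks must partition into parallel classes of size v/k = 3.
Total blocks must therefore be a multiple of 3: 12 = 3·4 + 0 ⇒ divisible ✓.
Greedy packing gives 4 candidate class(es). Each should be a full parallel class (size 3, covers all 9 points).
  Class 1 (3 blocks): {2,6,7}; {0,5,8}; {1,3,4}. Points covered: [0, 1, 2, 3, 4, 5, 6, 7, 8].
  Class 2 (3 blocks): {0,4,6}; {1,7,8}; {2,3,5}. Points covered: [0, 1, 2, 3, 4, 5, 6, 7, 8].
  Class 3 (3 blocks): {4,5,7}; {3,6,8}; {0,1,2}. Points covered: [0, 1, 2, 3, 4, 5, 6, 7, 8].
  Class 4 (3 blocks): {2,4,8}; {1,5,6}; {0,3,7}. Points covered: [0, 1, 2, 3, 4, 5, 6, 7, 8].
All classes full (size 3)? YES. All classes cover every point? YES.
Resolvable? YES.

YES


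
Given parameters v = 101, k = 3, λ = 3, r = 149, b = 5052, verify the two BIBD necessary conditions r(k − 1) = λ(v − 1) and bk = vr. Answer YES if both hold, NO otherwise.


Condition (i): r(k − 1) = 149·2 = 298; λ(v − 1) = 3·100 = 300. Match? NO.
Condition (ii): bk = 5052·3 = 15156; vr = 101·149 = 15049. Match? NO.
Both conditions hold? NO.

NO


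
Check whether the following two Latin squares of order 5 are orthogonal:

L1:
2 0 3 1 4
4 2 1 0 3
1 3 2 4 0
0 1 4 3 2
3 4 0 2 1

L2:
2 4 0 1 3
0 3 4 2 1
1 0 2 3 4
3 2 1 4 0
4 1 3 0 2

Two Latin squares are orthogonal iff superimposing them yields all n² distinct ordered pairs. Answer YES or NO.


Form the n² = 25 superimposed pairs (L1[i][j], L2[i][j]), row by row (rows and columns indexed from 0):
row 0: (2,2) (0,4) (3,0) (1,1) (4,3)
row 1: (4,0) (2,3) (1,4) (0,2) (3,1)
row 2: (1,1) (3,0) (2,2) (4,3) (0,4)
row 3: (0,3) (1,2) (4,1) (3,4) (2,0)
row 4: (3,4) (4,1) (0,3) (2,0) (1,2)
Orthogonality requires all 25 pairs distinct.
But the pair (1,1) repeats: cell (0,3) has L1 = 1, L2 = 1, and cell (2,0) has L1 = 1, L2 = 1.
A repeated pair means some other pair never occurs (only 15 distinct pairs out of 25), so the squares are not orthogonal.
Conclusion: NO.

NO


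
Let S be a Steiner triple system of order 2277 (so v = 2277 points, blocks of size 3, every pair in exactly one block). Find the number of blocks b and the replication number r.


An STS(v) is a 2-(v, 3, 1) BIBD: block size k = 3, λ = 1.
Replication: r(k − 1) = λ(v − 1) ⇒ r·2 = 2277 − 1 = 2276 ⇒ r = 1138.
Block count: bk = vr ⇒ b·3 = 2277·1138 = 2591226 ⇒ b = 863742.

r = 1138, b = 863742.


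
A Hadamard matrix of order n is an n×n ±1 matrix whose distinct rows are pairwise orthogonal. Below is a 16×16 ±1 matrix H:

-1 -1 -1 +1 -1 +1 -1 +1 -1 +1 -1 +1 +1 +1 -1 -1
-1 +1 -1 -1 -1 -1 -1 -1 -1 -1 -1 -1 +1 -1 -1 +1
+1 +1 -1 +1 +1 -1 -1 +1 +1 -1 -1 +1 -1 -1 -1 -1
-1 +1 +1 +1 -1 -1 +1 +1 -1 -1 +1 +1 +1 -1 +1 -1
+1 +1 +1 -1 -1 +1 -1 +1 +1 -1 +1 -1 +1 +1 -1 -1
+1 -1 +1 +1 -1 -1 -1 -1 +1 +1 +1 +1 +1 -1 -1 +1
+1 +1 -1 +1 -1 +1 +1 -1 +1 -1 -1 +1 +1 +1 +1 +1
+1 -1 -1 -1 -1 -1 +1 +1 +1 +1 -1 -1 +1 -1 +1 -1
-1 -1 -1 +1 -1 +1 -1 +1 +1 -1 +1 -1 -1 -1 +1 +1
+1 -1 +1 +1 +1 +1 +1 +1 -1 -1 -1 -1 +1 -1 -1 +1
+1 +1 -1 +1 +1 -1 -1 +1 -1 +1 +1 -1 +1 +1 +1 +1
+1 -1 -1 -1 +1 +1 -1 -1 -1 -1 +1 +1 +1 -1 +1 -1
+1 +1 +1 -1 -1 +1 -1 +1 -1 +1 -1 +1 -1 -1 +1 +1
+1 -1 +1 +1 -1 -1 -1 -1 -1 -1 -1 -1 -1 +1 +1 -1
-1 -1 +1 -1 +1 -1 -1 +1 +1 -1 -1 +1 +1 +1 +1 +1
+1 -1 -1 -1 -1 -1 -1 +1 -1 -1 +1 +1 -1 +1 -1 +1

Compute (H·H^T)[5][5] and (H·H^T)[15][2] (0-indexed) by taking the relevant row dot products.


Row 2 of H: [1, 1, -1, 1, 1, -1, -1, 1, 1, -1, -1, 1, -1, -1, -1, -1].
Row 5 of H: [1, -1, 1, 1, -1, -1, -1, -1, 1, 1, 1, 1, 1, -1, -1, 1].
Row 15 of H: [1, -1, -1, -1, -1, -1, -1, 1, -1, -1, 1, 1, -1, 1, -1, 1].
(H·H^T)[5][5] = Σ_j H[5][j]·H[5][j] = (1)² + (-1)² + (1)² + (1)² + (-1)² + (-1)² + (-1)² + (-1)² + (1)² + (1)² + (1)² + (1)² + (1)² + (-1)² + (-1)² + (1)² = 1 + 1 + 1 + 1 + 1 + 1 + 1 + 1 + 1 + 1 + 1 + 1 + 1 + 1 + 1 + 1 = 16.
(H·H^T)[15][2] = Σ_j H[15][j]·H[2][j] = (1)·(1) + (-1)·(1) + (-1)·(-1) + (-1)·(1) + (-1)·(1) + (-1)·(-1) + (-1)·(-1) + (1)·(1) + (-1)·(1) + (-1)·(-1) + (1)·(-1) + (1)·(1) + (-1)·(-1) + (1)·(-1) + (-1)·(-1) + (1)·(-1) = 1 + -1 + 1 + -1 + -1 + 1 + 1 + 1 + -1 + 1 + -1 + 1 + 1 + -1 + 1 + -1 = 2.
Rows 15 and 2 are not orthogonal (dot product = 2 ≠ 0), so H is not a Hadamard matrix.

(5,5) entry = 16; (15,2) entry = 2.


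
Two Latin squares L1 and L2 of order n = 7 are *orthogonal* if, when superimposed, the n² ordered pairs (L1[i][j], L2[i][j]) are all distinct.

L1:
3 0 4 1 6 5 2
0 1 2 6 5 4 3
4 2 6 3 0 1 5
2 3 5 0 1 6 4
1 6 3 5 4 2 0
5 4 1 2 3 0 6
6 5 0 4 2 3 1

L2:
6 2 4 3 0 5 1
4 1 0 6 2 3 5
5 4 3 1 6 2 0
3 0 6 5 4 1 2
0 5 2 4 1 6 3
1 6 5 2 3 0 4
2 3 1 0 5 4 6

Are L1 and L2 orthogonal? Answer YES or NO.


Form the n² = 49 superimposed pairs (L1[i][j], L2[i][j]), row by row (rows and columns indexed from 0):
row 0: (3,6) (0,2) (4,4) (1,3) (6,0) (5,5) (2,1)
row 1: (0,4) (1,1) (2,0) (6,6) (5,2) (4,3) (3,5)
row 2: (4,5) (2,4) (6,3) (3,1) (0,6) (1,2) (5,0)
row 3: (2,3) (3,0) (5,6) (0,5) (1,4) (6,1) (4,2)
row 4: (1,0) (6,5) (3,2) (5,4) (4,1) (2,6) (0,3)
row 5: (5,1) (4,6) (1,5) (2,2) (3,3) (0,0) (6,4)
row 6: (6,2) (5,3) (0,1) (4,0) (2,5) (3,4) (1,6)
Orthogonality requires all 49 pairs distinct.
Check by first coordinate: for each symbol s of L1, list the L2 entries in the n cells where L1 = s; they must all differ.
  L1 = 0: L2 entries (in reading order) 2, 4, 6, 5, 3, 0, 1 — all 7 distinct ✓
  L1 = 1: L2 entries (in reading order) 3, 1, 2, 4, 0, 5, 6 — all 7 distinct ✓
  L1 = 2: L2 entries (in reading order) 1, 0, 4, 3, 6, 2, 5 — all 7 distinct ✓
  L1 = 3: L2 entries (in reading order) 6, 5, 1, 0, 2, 3, 4 — all 7 distinct ✓
  L1 = 4: L2 entries (in reading order) 4, 3, 5, 2, 1, 6, 0 — all 7 distinct ✓
  L1 = 5: L2 entries (in reading order) 5, 2, 0, 6, 4, 1, 3 — all 7 distinct ✓
  L1 = 6: L2 entries (in reading order) 0, 6, 3, 1, 5, 4, 2 — all 7 distinct ✓
Every symbol of L1 meets every symbol of L2 exactly once, so all 49 pairs are distinct (49 of 49).
Conclusion: YES.

YES


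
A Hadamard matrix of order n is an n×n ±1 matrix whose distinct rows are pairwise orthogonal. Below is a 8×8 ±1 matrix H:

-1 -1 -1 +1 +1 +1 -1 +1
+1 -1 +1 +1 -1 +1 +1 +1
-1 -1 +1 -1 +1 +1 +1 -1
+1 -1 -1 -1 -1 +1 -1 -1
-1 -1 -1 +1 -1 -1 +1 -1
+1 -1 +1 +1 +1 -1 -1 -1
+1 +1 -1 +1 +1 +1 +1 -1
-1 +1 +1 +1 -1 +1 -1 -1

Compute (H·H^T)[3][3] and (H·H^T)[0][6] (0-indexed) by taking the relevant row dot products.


Row 0 of H: [-1, -1, -1, 1, 1, 1, -1, 1].
Row 3 of H: [1, -1, -1, -1, -1, 1, -1, -1].
Row 6 of H: [1, 1, -1, 1, 1, 1, 1, -1].
(H·H^T)[3][3] = Σ_j H[3][j]·H[3][j] = (1)² + (-1)² + (-1)² + (-1)² + (-1)² + (1)² + (-1)² + (-1)² = 1 + 1 + 1 + 1 + 1 + 1 + 1 + 1 = 8.
(H·H^T)[0][6] = Σ_j H[0][j]·H[6][j] = (-1)·(1) + (-1)·(1) + (-1)·(-1) + (1)·(1) + (1)·(1) + (1)·(1) + (-1)·(1) + (1)·(-1) = -1 + -1 + 1 + 1 + 1 + 1 + -1 + -1 = 0.
So rows 0 and 6 are orthogonal; the diagonal entry equals n = 8.

(3,3) entry = 8; (0,6) entry = 0.


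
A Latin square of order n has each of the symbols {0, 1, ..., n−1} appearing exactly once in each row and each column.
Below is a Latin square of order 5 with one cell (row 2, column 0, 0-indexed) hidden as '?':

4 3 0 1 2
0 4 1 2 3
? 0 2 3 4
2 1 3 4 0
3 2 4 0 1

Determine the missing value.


Row 2 contains symbols [0, 2, 3, 4] — missing [1].
Column 0 contains symbols [0, 2, 3, 4] — missing [1].
The missing symbol must appear in both missing sets; intersection = [1].
Therefore the hidden value is 1.

Missing value = 1.


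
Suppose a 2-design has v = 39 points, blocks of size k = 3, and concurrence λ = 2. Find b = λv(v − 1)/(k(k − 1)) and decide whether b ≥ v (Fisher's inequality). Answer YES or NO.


b = λv(v − 1)/(k(k − 1)) = 2·39·38/(3·2) = 2964/6 = 494.
Compare with v = 39: b ≥ v, so Fisher's inequality holds.

YES


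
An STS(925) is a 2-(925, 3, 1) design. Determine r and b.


An STS(v) is a 2-(v, 3, 1) BIBD: block size k = 3, λ = 1.
Replication: r(k − 1) = λ(v − 1) ⇒ r·2 = 925 − 1 = 924 ⇒ r = 462.
Block count: b = v(v − 1)/6 = 925·924/6 = 854700/6 = 142450.
(Check via bk = vr: 142450·3 = 427350 = 925·462 = 427350 ✓.)

r = 462, b = 142450.


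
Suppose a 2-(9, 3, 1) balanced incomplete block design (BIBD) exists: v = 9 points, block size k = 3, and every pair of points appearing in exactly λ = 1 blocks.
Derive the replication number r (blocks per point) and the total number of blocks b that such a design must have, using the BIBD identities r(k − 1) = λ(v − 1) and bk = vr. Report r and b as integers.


Any 2-(v, k, λ) BIBD satisfies two necessary conditions:
  (i)  Each point sits in r blocks, and counting incidences through any fixed point gives r(k − 1) = λ(v − 1), so r = λ(v − 1)/(k − 1).
  (ii) Total incidences bk = vr, so b = vr/k.
Step 1: r = λ(v − 1)/(k − 1) = 1·(9 − 1)/(3 − 1) = 1·8/2 = 8/2 = 4.
Step 2: b = vr/k = 9·4/3 = 36/3 = 12.
Check integrality: r = 4 ∈ Z ✓, b = 12 ∈ Z ✓.
(These identities are necessary conditions: they determine r and b for any design with these parameters, but do not by themselves prove that one exists.)

r = 4, b = 12.


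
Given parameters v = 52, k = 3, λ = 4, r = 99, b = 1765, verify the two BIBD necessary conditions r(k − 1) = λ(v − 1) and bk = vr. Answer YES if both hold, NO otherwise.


Condition (i): r(k − 1) = 99·2 = 198; λ(v − 1) = 4·51 = 204. Match? NO.
Condition (ii): bk = 1765·3 = 5295; vr = 52·99 = 5148. Match? NO.
Both conditions hold? NO.

NO


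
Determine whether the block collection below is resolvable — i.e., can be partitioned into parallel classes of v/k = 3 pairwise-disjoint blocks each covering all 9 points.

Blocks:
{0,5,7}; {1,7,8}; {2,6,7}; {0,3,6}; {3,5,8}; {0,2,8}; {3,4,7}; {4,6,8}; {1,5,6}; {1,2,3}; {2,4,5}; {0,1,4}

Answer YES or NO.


v = 9, block size k = 3, number of blocks = 12.
For resolvability, blocks must partition into parallel classes of size v/k = 3.
Total blocks must therefore be a multiple of 3: 12 = 3·4 + 0 ⇒ divisible ✓.
Greedy packing gives 4 candidate class(es). Each should be a full parallel class (size 3, covers all 9 points).
  Class 1 (3 blocks): {0,5,7}; {4,6,8}; {1,2,3}. Points covered: [0, 1, 2, 3, 4, 5, 6, 7, 8].
  Class 2 (3 blocks): {1,7,8}; {0,3,6}; {2,4,5}. Points covered: [0, 1, 2, 3, 4, 5, 6, 7, 8].
  Class 3 (3 blocks): {2,6,7}; {3,5,8}; {0,1,4}. Points covered: [0, 1, 2, 3, 4, 5, 6, 7, 8].
  Class 4 (3 blocks): {0,2,8}; {3,4,7}; {1,5,6}. Points covered: [0, 1, 2, 3, 4, 5, 6, 7, 8].
All classes full (size 3)? YES. All classes cover every point? YES.
Resolvable? YES.

YES


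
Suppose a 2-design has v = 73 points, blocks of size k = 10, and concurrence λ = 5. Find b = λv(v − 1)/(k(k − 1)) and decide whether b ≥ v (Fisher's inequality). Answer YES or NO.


b = λv(v − 1)/(k(k − 1)) = 5·73·72/(10·9) = 26280/90 = 292.
Compare with v = 73: b ≥ v, so Fisher's inequality holds.

YES


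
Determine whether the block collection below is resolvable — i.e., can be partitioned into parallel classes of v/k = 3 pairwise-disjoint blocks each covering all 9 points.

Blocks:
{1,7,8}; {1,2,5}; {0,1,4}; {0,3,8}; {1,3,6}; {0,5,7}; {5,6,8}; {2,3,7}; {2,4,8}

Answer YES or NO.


v = 9, block size k = 3, number of blocks = 9.
For resolvability, blocks must partition into parallel classes of size v/k = 3.
Total blocks must therefore be a multiple of 3: 9 = 3·3 + 0 ⇒ divisible ✓.
Consider block {1,7,8}. It intersects every other block in the collection, so no parallel class of size 3 can contain it.
Since every block must belong to some parallel class in a resolution, the collection cannot be partitioned into parallel classes.
Resolvable? NO.

NO


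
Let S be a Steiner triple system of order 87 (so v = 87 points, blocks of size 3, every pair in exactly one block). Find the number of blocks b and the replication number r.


An STS(v) is a 2-(v, 3, 1) BIBD: block size k = 3, λ = 1.
Replication: r(k − 1) = λ(v − 1) ⇒ r·2 = 87 − 1 = 86 ⇒ r = 43.
Block count: b = v(v − 1)/6 = 87·86/6 = 7482/6 = 1247.

r = 43, b = 1247.


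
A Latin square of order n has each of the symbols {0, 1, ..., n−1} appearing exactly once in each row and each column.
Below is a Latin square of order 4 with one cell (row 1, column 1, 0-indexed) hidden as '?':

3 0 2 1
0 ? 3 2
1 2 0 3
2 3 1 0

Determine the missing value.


Row 1 contains symbols [0, 2, 3] — missing [1].
Column 1 contains symbols [0, 2, 3] — missing [1].
The missing symbol must appear in both missing sets; intersection = [1].
Therefore the hidden value is 1.

Missing value = 1.


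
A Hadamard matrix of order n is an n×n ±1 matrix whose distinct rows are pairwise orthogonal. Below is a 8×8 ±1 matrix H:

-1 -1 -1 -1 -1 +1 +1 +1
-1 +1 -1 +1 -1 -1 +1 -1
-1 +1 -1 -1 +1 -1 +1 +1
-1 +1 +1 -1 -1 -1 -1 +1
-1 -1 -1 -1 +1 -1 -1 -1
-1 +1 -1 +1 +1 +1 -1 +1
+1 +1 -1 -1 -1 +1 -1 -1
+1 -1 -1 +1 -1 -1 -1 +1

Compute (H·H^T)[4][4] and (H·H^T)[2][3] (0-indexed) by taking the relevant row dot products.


Row 2 of H: [-1, 1, -1, -1, 1, -1, 1, 1].
Row 3 of H: [-1, 1, 1, -1, -1, -1, -1, 1].
Row 4 of H: [-1, -1, -1, -1, 1, -1, -1, -1].
(H·H^T)[4][4] = Σ_j H[4][j]·H[4][j] = (-1)² + (-1)² + (-1)² + (-1)² + (1)² + (-1)² + (-1)² + (-1)² = 1 + 1 + 1 + 1 + 1 + 1 + 1 + 1 = 8.
(H·H^T)[2][3] = Σ_j H[2][j]·H[3][j] = (-1)·(-1) + (1)·(1) + (-1)·(1) + (-1)·(-1) + (1)·(-1) + (-1)·(-1) + (1)·(-1) + (1)·(1) = 1 + 1 + -1 + 1 + -1 + 1 + -1 + 1 = 2.
Rows 2 and 3 are not orthogonal (dot product = 2 ≠ 0), so H is not a Hadamard matrix.

(4,4) entry = 8; (2,3) entry = 2.


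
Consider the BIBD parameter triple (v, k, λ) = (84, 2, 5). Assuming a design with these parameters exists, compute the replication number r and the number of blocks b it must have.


Any 2-(v, k, λ) BIBD satisfies two necessary conditions:
  (i)  Each point sits in r blocks, and counting incidences through any fixed point gives r(k − 1) = λ(v − 1), so r = λ(v − 1)/(k − 1).
  (ii) Total incidences bk = vr, so b = vr/k.
Step 1: r = λ(v − 1)/(k − 1) = 5·(84 − 1)/(2 − 1) = 5·83/1 = 415/1 = 415.
Step 2: b = vr/k = 84·415/2 = 34860/2 = 17430.
Check integrality: r = 415 ∈ Z ✓, b = 17430 ∈ Z ✓.
(These identities are necessary conditions: they determine r and b for any design with these parameters, but do not by themselves prove that one exists.)

r = 415, b = 17430.


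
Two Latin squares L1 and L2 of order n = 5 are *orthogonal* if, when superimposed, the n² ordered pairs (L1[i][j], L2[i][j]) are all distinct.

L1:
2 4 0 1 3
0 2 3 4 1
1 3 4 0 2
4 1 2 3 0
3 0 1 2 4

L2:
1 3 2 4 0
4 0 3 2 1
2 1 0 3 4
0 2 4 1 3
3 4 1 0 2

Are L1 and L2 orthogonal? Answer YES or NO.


Form the n² = 25 superimposed pairs (L1[i][j], L2[i][j]), row by row (rows and columns indexed from 0):
row 0: (2,1) (4,3) (0,2) (1,4) (3,0)
row 1: (0,4) (2,0) (3,3) (4,2) (1,1)
row 2: (1,2) (3,1) (4,0) (0,3) (2,4)
row 3: (4,0) (1,2) (2,4) (3,1) (0,3)
row 4: (3,3) (0,4) (1,1) (2,0) (4,2)
Orthogonality requires all 25 pairs distinct.
But the pair (4,0) repeats: cell (2,2) has L1 = 4, L2 = 0, and cell (3,0) has L1 = 4, L2 = 0.
A repeated pair means some other pair never occurs (only 15 distinct pairs out of 25), so the squares are not orthogonal.
Conclusion: NO.

NO


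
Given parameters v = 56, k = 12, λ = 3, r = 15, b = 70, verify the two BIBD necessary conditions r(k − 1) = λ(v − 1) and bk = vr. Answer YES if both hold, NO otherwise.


Condition (i): r(k − 1) = 15·11 = 165; λ(v − 1) = 3·55 = 165. Match? YES.
Condition (ii): bk = 70·12 = 840; vr = 56·15 = 840. Match? YES.
Both conditions hold? YES.

YES


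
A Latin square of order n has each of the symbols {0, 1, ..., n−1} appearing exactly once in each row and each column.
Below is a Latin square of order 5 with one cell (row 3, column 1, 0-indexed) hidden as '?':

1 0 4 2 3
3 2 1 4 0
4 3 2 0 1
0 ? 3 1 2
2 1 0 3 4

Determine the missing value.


Row 3 contains symbols [0, 1, 2, 3] — missing [4].
Column 1 contains symbols [0, 1, 2, 3] — missing [4].
The missing symbol must appear in both missing sets; intersection = [4].
Therefore the hidden value is 4.

Missing value = 4.


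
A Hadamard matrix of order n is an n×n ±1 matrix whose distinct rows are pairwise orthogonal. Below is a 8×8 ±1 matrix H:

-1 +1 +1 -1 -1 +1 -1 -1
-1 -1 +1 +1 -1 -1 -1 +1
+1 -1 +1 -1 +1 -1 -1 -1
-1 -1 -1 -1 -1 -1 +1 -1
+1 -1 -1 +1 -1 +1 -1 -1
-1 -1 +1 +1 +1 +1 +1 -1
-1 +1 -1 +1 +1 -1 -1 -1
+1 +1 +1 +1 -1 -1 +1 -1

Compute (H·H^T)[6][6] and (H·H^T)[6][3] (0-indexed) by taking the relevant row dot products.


Row 3 of H: [-1, -1, -1, -1, -1, -1, 1, -1].
Row 6 of H: [-1, 1, -1, 1, 1, -1, -1, -1].
(H·H^T)[6][6] = Σ_j H[6][j]·H[6][j] = (-1)² + (1)² + (-1)² + (1)² + (1)² + (-1)² + (-1)² + (-1)² = 1 + 1 + 1 + 1 + 1 + 1 + 1 + 1 = 8.
(H·H^T)[6][3] = Σ_j H[6][j]·H[3][j] = (-1)·(-1) + (1)·(-1) + (-1)·(-1) + (1)·(-1) + (1)·(-1) + (-1)·(-1) + (-1)·(1) + (-1)·(-1) = 1 + -1 + 1 + -1 + -1 + 1 + -1 + 1 = 0.
So rows 6 and 3 are orthogonal; the diagonal entry equals n = 8.

(6,6) entry = 8; (6,3) entry = 0.


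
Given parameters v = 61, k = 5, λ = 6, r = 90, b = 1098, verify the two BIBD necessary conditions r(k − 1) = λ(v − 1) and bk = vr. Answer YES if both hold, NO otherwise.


Condition (i): r(k − 1) = 90·4 = 360; λ(v − 1) = 6·60 = 360. Match? YES.
Condition (ii): bk = 1098·5 = 5490; vr = 61·90 = 5490. Match? YES.
Both conditions hold? YES.

YES


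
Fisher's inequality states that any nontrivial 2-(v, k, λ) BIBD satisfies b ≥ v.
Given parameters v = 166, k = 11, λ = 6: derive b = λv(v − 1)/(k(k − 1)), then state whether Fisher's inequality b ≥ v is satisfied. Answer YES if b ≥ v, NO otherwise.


r = λ(v − 1)/(k − 1) = 6·165/10 = 99.
b = vr/k = 166·99/11 = 1494.
Fisher's inequality: b ≥ v ⇔ 1494 ≥ 166? YES.

YES


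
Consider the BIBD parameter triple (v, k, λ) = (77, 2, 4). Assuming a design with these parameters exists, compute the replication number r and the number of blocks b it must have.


Any 2-(v, k, λ) BIBD satisfies two necessary conditions:
  (i)  Each point sits in r blocks, and counting incidences through any fixed point gives r(k − 1) = λ(v − 1), so r = λ(v − 1)/(k − 1).
  (ii) Total incidences bk = vr, so b = vr/k.
Step 1: r = λ(v − 1)/(k − 1) = 4·(77 − 1)/(2 − 1) = 4·76/1 = 304/1 = 304.
Step 2: b = vr/k = 77·304/2 = 23408/2 = 11704.
Check integrality: r = 304 ∈ Z ✓, b = 11704 ∈ Z ✓.
(These identities are necessary conditions: they determine r and b for any design with these parameters, but do not by themselves prove that one exists.)

r = 304, b = 11704.


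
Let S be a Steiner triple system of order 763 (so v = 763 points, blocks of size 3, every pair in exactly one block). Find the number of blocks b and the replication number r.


An STS(v) is a 2-(v, 3, 1) BIBD: block size k = 3, λ = 1.
Replication: r(k − 1) = λ(v − 1) ⇒ r·2 = 763 − 1 = 762 ⇒ r = 381.
Block count: b = v(v − 1)/6 = 763·762/6 = 581406/6 = 96901.

r = 381, b = 96901.


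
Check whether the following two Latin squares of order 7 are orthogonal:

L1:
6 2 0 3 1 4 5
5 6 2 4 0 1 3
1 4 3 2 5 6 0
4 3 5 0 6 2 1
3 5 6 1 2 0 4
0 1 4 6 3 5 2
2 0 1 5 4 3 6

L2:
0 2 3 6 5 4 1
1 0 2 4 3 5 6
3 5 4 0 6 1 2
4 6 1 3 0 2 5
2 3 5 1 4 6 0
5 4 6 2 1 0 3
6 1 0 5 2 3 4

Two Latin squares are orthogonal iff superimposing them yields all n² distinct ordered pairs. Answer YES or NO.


Form the n² = 49 superimposed pairs (L1[i][j], L2[i][j]), row by row (rows and columns indexed from 0):
row 0: (6,0) (2,2) (0,3) (3,6) (1,5) (4,4) (5,1)
row 1: (5,1) (6,0) (2,2) (4,4) (0,3) (1,5) (3,6)
row 2: (1,3) (4,5) (3,4) (2,0) (5,6) (6,1) (0,2)
row 3: (4,4) (3,6) (5,1) (0,3) (6,0) (2,2) (1,5)
row 4: (3,2) (5,3) (6,5) (1,1) (2,4) (0,6) (4,0)
row 5: (0,5) (1,4) (4,6) (6,2) (3,1) (5,0) (2,3)
row 6: (2,6) (0,1) (1,0) (5,5) (4,2) (3,3) (6,4)
Orthogonality requires all 49 pairs distinct.
But the pair (5,1) repeats: cell (0,6) has L1 = 5, L2 = 1, and cell (1,0) has L1 = 5, L2 = 1.
A repeated pair means some other pair never occurs (only 35 distinct pairs out of 49), so the squares are not orthogonal.
Conclusion: NO.

NO


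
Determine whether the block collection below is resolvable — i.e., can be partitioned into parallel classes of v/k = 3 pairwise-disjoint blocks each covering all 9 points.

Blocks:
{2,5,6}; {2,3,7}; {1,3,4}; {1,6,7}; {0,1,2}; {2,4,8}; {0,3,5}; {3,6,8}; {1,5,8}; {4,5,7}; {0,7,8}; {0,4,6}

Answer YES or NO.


v = 9, block size k = 3, number of blocks = 12.
For resolvability, blocks must partition into parallel classes of size v/k = 3.
Total blocks must therefore be a multiple of 3: 12 = 3·4 + 0 ⇒ divisible ✓.
Greedy packing gives 4 candidate class(es). Each should be a full parallel class (size 3, covers all 9 points).
  Class 1 (3 blocks): {2,5,6}; {1,3,4}; {0,7,8}. Points covered: [0, 1, 2, 3, 4, 5, 6, 7, 8].
  Class 2 (3 blocks): {2,3,7}; {1,5,8}; {0,4,6}. Points covered: [0, 1, 2, 3, 4, 5, 6, 7, 8].
  Class 3 (3 blocks): {1,6,7}; {2,4,8}; {0,3,5}. Points covered: [0, 1, 2, 3, 4, 5, 6, 7, 8].
  Class 4 (3 blocks): {0,1,2}; {3,6,8}; {4,5,7}. Points covered: [0, 1, 2, 3, 4, 5, 6, 7, 8].
All classes full (size 3)? YES. All classes cover every point? YES.
Resolvable? YES.

YES


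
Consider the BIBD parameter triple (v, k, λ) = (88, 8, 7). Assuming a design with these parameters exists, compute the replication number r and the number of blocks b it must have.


Any 2-(v, k, λ) BIBD satisfies two necessary conditions:
  (i)  Each point sits in r blocks, and counting incidences through any fixed point gives r(k − 1) = λ(v − 1), so r = λ(v − 1)/(k − 1).
  (ii) Total incidences bk = vr, so b = vr/k.
Step 1: r = λ(v − 1)/(k − 1) = 7·(88 − 1)/(8 − 1) = 7·87/7 = 609/7 = 87.
Step 2: b = vr/k = 88·87/8 = 7656/8 = 957.
Check integrality: r = 87 ∈ Z ✓, b = 957 ∈ Z ✓.
(These identities are necessary conditions: they determine r and b for any design with these parameters, but do not by themselves prove that one exists.)

r = 87, b = 957.


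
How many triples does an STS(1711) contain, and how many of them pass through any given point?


An STS(v) is a 2-(v, 3, 1) BIBD: block size k = 3, λ = 1.
Replication: r(k − 1) = λ(v − 1) ⇒ r·2 = 1711 − 1 = 1710 ⇒ r = 855.
Block count: b = v(v − 1)/6 = 1711·1710/6 = 2925810/6 = 487635.

r = 855, b = 487635.


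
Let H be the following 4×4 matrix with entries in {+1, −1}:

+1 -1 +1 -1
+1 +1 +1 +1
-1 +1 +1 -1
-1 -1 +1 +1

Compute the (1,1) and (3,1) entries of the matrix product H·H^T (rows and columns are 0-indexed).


Row 1 of H: [1, 1, 1, 1].
Row 3 of H: [-1, -1, 1, 1].
(H·H^T)[1][1] = Σ_j H[1][j]·H[1][j] = (1)² + (1)² + (1)² + (1)² = 1 + 1 + 1 + 1 = 4.
(H·H^T)[3][1] = Σ_j H[3][j]·H[1][j] = (-1)·(1) + (-1)·(1) + (1)·(1) + (1)·(1) = -1 + -1 + 1 + 1 = 0.
So rows 3 and 1 are orthogonal; the diagonal entry equals n = 4.

(1,1) entry = 4; (3,1) entry = 0.


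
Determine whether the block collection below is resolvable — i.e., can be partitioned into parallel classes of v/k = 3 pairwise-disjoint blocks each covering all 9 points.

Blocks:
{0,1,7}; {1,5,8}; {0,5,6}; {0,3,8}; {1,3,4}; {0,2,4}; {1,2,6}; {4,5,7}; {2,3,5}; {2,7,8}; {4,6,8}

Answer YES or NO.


v = 9, block size k = 3, number of blocks = 11.
For resolvability, blocks must partition into parallel classes of size v/k = 3.
Total blocks must therefore be a multiple of 3: 11 = 3·3 + 2 ⇒ not divisible ✗.
Resolvable? NO.

NO


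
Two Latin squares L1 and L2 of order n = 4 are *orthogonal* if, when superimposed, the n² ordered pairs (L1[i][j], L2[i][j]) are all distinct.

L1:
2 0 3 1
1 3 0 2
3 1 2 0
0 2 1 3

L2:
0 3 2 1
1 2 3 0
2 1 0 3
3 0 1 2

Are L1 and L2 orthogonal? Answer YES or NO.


Form the n² = 16 superimposed pairs (L1[i][j], L2[i][j]), row by row (rows and columns indexed from 0):
row 0: (2,0) (0,3) (3,2) (1,1)
row 1: (1,1) (3,2) (0,3) (2,0)
row 2: (3,2) (1,1) (2,0) (0,3)
row 3: (0,3) (2,0) (1,1) (3,2)
Orthogonality requires all 16 pairs distinct.
But the pair (1,1) repeats: cell (0,3) has L1 = 1, L2 = 1, and cell (1,0) has L1 = 1, L2 = 1.
A repeated pair means some other pair never occurs (only 4 distinct pairs out of 16), so the squares are not orthogonal.
Conclusion: NO.

NO


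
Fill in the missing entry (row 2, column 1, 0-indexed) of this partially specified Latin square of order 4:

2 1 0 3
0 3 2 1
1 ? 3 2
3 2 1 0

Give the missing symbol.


Row 2 contains symbols [1, 2, 3] — missing [0].
Column 1 contains symbols [1, 2, 3] — missing [0].
The missing symbol must appear in both missing sets; intersection = [0].
Therefore the hidden value is 0.

Missing value = 0.


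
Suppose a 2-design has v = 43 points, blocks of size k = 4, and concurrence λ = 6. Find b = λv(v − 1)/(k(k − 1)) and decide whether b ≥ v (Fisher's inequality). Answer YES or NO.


b = λv(v − 1)/(k(k − 1)) = 6·43·42/(4·3) = 10836/12 = 903.
Compare with v = 43: b ≥ v, so Fisher's inequality holds.

YES


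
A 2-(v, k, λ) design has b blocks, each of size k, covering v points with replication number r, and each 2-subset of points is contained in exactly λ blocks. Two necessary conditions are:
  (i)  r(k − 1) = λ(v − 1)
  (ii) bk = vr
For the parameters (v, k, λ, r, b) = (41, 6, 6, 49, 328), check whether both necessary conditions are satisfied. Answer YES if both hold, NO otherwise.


Condition (i): r(k − 1) = 49·5 = 245; λ(v − 1) = 6·40 = 240. Match? NO.
Condition (ii): bk = 328·6 = 1968; vr = 41·49 = 2009. Match? NO.
Both conditions hold? NO.

NO
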